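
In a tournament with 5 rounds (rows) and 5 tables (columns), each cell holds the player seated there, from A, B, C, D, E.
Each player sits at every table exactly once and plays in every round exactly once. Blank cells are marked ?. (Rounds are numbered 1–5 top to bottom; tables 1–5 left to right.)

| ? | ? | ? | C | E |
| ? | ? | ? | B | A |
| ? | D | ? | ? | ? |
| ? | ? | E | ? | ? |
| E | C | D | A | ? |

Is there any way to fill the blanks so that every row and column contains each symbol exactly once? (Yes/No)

No

Round 2, table 2: round 2 has {A, B} and table 2 has {C, D}, so it must be E.
Round 2, table 3: round 2 has {A, B, E} and table 3 has {D, E}, so it must be C.
Round 2, table 1: round 2 has {A, B, C, E} and table 1 has {E}, so it must be D.
Round 3, table 4: round 3 has {D} and table 4 has {A, B, C}, so it must be E.
Round 4, table 4: round 4 has {E} and table 4 has {A, B, C, E}, so it must be D.
Round 5, table 5: round 5 has {A, C, D, E} and table 5 has {A, E}, so it must be B.
Round 3, table 5: round 3 has {D, E} and table 5 has {A, B, E}, so it must be C.
Now round 4, table 5: round 4 together with table 5 already contain {A, B, C, D, E} — every symbol — so nothing can go there. The grid has no valid completion.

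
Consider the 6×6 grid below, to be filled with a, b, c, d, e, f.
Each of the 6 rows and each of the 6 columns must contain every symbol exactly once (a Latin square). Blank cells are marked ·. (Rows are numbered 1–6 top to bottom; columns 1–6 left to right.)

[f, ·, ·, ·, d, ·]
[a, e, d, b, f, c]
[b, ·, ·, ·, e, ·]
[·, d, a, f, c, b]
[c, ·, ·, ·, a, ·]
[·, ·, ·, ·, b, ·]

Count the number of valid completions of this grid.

Row 1, column 2: eliminating its row and column leaves {a, b, c}.
Row 1, column 3: eliminating its row and column leaves {b, c, e}.
Row 1, column 4: eliminating its row and column leaves {a, c, e}.
Row 1, column 6: eliminating its row and column leaves {a, e}.
Row 3, column 2: eliminating its row and column leaves {a, c, f}.
Row 3, column 3: eliminating its row and column leaves {c, f}.
Row 3, column 4: eliminating its row and column leaves {a, c, d}.
Row 3, column 6: eliminating its row and column leaves {a, d, f}.
Row 4, column 1: eliminating its row and column leaves {e}.
Row 5, column 2: eliminating its row and column leaves {b, f}.
Row 5, column 3: eliminating its row and column leaves {b, e, f}.
Row 5, column 4: eliminating its row and column leaves {d, e}.
Row 5, column 6: eliminating its row and column leaves {d, e, f}.
Row 6, column 1: eliminating its row and column leaves {d, e}.
Row 6, column 2: eliminating its row and column leaves {a, c, f}.
Row 6, column 3: eliminating its row and column leaves {c, e, f}.
Row 6, column 4: eliminating its row and column leaves {a, c, d, e}.
Row 6, column 6: eliminating its row and column leaves {a, d, e, f}.
Enumerating the assignments across these blanks that avoid any row or column repeat gives 14 completions.

14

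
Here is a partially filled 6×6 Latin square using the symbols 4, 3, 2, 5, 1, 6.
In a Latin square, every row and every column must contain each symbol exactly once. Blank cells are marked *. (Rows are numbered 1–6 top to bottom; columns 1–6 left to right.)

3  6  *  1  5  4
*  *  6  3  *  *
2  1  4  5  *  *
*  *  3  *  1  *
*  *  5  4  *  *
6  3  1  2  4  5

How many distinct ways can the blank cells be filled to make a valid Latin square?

Row 1, column 3: eliminating its row and column leaves {2}.
Row 2, column 1: eliminating its row and column leaves {4, 5, 1}.
Row 2, column 2: eliminating its row and column leaves {4, 2, 5}.
Row 2, column 5: eliminating its row and column leaves {2}.
Row 2, column 6: eliminating its row and column leaves {2, 1}.
Row 3, column 5: eliminating its row and column leaves {3, 6}.
Row 3, column 6: eliminating its row and column leaves {3, 6}.
Row 4, column 1: eliminating its row and column leaves {4, 5}.
Row 4, column 2: eliminating its row and column leaves {4, 2, 5}.
Row 4, column 4: eliminating its row and column leaves {6}.
Row 4, column 6: eliminating its row and column leaves {2, 6}.
Row 5, column 1: eliminating its row and column leaves {1}.
Row 5, column 2: eliminating its row and column leaves {2}.
Row 5, column 5: eliminating its row and column leaves {3, 2, 6}.
Row 5, column 6: eliminating its row and column leaves {3, 2, 1, 6}.
Enumerating the assignments across these blanks that avoid any row or column repeat gives 4 completions.

4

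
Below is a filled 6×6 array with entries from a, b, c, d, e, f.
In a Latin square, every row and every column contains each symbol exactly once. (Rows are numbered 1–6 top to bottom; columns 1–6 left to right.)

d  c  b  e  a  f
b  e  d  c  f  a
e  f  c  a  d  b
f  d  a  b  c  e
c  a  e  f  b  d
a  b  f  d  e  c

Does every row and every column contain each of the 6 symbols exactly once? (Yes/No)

Each row is a permutation of the 6 symbols, and so is each column.

Yes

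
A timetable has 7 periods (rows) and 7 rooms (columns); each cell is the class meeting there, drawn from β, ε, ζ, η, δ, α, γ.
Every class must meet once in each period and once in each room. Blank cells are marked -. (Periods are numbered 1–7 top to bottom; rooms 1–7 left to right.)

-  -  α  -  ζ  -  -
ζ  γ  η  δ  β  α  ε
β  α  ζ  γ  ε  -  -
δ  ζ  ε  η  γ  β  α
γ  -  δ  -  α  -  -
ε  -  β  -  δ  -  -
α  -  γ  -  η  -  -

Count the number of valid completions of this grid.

10

Period 1, room 1: eliminating its period and room leaves {η}.
Period 1, room 2: eliminating its period and room leaves {β, ε, η, δ}.
Period 1, room 4: eliminating its period and room leaves {β, ε}.
Period 1, room 6: eliminating its period and room leaves {ε, η, δ, γ}.
Period 1, room 7: eliminating its period and room leaves {β, η, δ, γ}.
Period 3, room 6: eliminating its period and room leaves {η, δ}.
Period 3, room 7: eliminating its period and room leaves {η, δ}.
Period 5, room 2: eliminating its period and room leaves {β, ε, η}.
Period 5, room 4: eliminating its period and room leaves {β, ε, ζ}.
Period 5, room 6: eliminating its period and room leaves {ε, ζ, η}.
Period 5, room 7: eliminating its period and room leaves {β, ζ, η}.
Period 6, room 2: eliminating its period and room leaves {η}.
Period 6, room 4: eliminating its period and room leaves {ζ, α}.
Period 6, room 6: eliminating its period and room leaves {ζ, η, γ}.
Period 6, room 7: eliminating its period and room leaves {ζ, η, γ}.
Period 7, room 2: eliminating its period and room leaves {β, ε, δ}.
Period 7, room 4: eliminating its period and room leaves {β, ε, ζ}.
Period 7, room 6: eliminating its period and room leaves {ε, ζ, δ}.
Period 7, room 7: eliminating its period and room leaves {β, ζ, δ}.
Enumerating the assignments across these blanks that avoid any period or room repeat gives 10 completions.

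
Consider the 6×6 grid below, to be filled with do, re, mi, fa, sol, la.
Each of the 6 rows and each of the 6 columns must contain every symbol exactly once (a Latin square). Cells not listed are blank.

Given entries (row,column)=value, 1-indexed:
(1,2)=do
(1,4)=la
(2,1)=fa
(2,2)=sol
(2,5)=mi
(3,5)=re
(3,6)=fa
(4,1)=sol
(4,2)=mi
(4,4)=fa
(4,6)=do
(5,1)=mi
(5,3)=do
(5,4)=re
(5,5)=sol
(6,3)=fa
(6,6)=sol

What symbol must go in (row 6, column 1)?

Row 1, column 1: row 1 has {do, la} and column 1 has {mi, fa, sol}, leaving only re.
Row 1, column 5: row 1 has {do, re, la} and column 5 has {re, mi, sol}, leaving only fa.
Row 1, column 6: row 1 has {do, re, fa, la} and column 6 has {do, fa, sol}, leaving only mi.
Row 1, column 3: row 1 has {do, re, mi, fa, la} and column 3 has {do, fa}, leaving only sol.
Row 2, column 4: row 2 has {mi, fa, sol} and column 4 has {re, fa, la}, leaving only do.
Row 3, column 2: row 3 has {re, fa} and column 2 has {do, mi, sol}, leaving only la.
Row 3, column 1: row 3 has {re, fa, la} and column 1 has {re, mi, fa, sol}, leaving only do.
Row 6 already has {fa, sol} and column 1 already has {do, re, mi, fa, sol}, so row 6, column 1 must be la.

la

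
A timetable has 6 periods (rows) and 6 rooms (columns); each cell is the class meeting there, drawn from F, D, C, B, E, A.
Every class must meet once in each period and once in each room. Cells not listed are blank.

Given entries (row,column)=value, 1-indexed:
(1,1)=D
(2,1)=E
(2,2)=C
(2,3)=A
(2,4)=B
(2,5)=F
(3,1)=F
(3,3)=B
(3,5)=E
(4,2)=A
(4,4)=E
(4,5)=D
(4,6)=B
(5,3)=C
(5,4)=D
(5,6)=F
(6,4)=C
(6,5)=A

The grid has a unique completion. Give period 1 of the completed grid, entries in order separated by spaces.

Period 2, room 6: period 2 has {F, C, B, E, A} and room 6 has {F, B}, leaving only D.
Period 3, room 2: period 3 has {F, B, E} and room 2 has {C, A}, leaving only D.
Period 3, room 4: period 3 has {F, D, B, E} and room 4 has {D, C, B, E}, leaving only A.
Period 1, room 4: period 1 has {D} and room 4 has {D, C, B, E, A}, leaving only F.
Period 1, room 3: period 1 has {F, D} and room 3 has {C, B, A}, leaving only E.
Period 1, room 2: period 1 has {F, D, E} and room 2 has {D, C, A}, leaving only B.
Period 1, room 5: period 1 has {F, D, B, E} and room 5 has {F, D, E, A}, leaving only C.
Period 1, room 6: period 1 has {F, D, C, B, E} and room 6 has {F, D, B}, leaving only A.
So period 1 reads: D B E F C A.

D B E F C A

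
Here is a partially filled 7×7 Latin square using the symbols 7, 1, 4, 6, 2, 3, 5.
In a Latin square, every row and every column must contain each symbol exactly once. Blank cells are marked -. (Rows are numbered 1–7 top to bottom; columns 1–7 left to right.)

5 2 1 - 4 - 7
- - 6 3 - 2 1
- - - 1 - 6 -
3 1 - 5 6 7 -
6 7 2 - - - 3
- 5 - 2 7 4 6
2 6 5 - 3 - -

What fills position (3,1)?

4

Row 1, column 4: row 1 has {7, 1, 4, 2, 5} and column 4 has {1, 2, 3, 5}, leaving only 6.
Row 1, column 6: row 1 has {7, 1, 4, 6, 2, 5} and column 6 has {7, 4, 6, 2}, leaving only 3.
Row 2, column 2: row 2 has {1, 6, 2, 3} and column 2 has {7, 1, 6, 2, 5}, leaving only 4.
Row 2, column 1: row 2 has {1, 4, 6, 2, 3} and column 1 has {6, 2, 3, 5}, leaving only 7.
Row 3 already has {1, 6} and column 1 already has {7, 6, 2, 3, 5}, so row 3, column 1 must be 4.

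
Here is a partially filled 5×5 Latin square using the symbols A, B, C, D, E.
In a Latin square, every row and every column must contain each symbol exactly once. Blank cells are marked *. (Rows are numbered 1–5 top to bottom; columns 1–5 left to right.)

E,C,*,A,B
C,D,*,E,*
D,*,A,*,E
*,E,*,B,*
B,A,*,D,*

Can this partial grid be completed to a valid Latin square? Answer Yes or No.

Yes

No row or column among the givens repeats a symbol, and propagating forced cells runs into no contradiction.
One valid completion exists (for instance, E C D A B / C D B E A / D B A C E / A E C B D / B A E D C).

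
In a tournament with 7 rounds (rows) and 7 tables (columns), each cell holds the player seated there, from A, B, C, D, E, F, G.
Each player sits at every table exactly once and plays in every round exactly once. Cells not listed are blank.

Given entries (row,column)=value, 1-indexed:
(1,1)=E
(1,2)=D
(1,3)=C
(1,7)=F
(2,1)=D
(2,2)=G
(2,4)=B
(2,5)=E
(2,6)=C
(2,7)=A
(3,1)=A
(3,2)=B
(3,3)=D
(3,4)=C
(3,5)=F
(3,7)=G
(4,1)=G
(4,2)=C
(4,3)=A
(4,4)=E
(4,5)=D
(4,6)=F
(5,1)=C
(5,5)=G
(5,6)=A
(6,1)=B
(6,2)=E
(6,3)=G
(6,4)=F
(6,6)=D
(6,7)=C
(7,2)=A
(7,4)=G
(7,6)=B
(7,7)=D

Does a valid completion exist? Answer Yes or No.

Yes

No round or table among the givens repeats a symbol, and propagating forced cells runs into no contradiction.
One valid completion exists (for instance, E D C A B G F / D G F B E C A / A B D C F E G / G C A E D F B / C F B D G A E / B E G F A D C / F A E G C B D).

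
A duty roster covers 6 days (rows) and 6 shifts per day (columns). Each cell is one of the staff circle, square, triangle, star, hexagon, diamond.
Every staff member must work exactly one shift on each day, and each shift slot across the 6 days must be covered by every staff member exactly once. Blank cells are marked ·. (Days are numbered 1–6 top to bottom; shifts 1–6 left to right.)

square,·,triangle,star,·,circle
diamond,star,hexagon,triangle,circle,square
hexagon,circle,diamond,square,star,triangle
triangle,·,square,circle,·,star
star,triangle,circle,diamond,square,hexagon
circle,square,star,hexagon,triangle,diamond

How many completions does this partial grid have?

2

Day 1, shift 2: eliminating its day and shift leaves {hexagon, diamond}.
Day 1, shift 5: eliminating its day and shift leaves {hexagon, diamond}.
Day 4, shift 2: eliminating its day and shift leaves {hexagon, diamond}.
Day 4, shift 5: eliminating its day and shift leaves {hexagon, diamond}.
Enumerating the assignments across these blanks that avoid any day or shift repeat gives 2 completions.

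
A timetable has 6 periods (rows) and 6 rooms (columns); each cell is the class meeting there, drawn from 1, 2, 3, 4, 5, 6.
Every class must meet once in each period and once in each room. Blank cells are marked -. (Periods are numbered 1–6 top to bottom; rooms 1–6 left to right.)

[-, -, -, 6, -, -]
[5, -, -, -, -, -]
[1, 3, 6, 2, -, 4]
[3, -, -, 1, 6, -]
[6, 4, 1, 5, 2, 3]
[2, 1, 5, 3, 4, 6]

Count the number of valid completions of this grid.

3

Period 1, room 1: eliminating its period and room leaves {4}.
Period 1, room 2: eliminating its period and room leaves {2, 5}.
Period 1, room 3: eliminating its period and room leaves {2, 3, 4}.
Period 1, room 5: eliminating its period and room leaves {1, 3, 5}.
Period 1, room 6: eliminating its period and room leaves {1, 2, 5}.
Period 2, room 2: eliminating its period and room leaves {2, 6}.
Period 2, room 3: eliminating its period and room leaves {2, 3, 4}.
Period 2, room 4: eliminating its period and room leaves {4}.
Period 2, room 5: eliminating its period and room leaves {1, 3}.
Period 2, room 6: eliminating its period and room leaves {1, 2}.
Period 3, room 5: eliminating its period and room leaves {5}.
Period 4, room 2: eliminating its period and room leaves {2, 5}.
Period 4, room 3: eliminating its period and room leaves {2, 4}.
Period 4, room 6: eliminating its period and room leaves {2, 5}.
Enumerating the assignments across these blanks that avoid any period or room repeat gives 3 completions.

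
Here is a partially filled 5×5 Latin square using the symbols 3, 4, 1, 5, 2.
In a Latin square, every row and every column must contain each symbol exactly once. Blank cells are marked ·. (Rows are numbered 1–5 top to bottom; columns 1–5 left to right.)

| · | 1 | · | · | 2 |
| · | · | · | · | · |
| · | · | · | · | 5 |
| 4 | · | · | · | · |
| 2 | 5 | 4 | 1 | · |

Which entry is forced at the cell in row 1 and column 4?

Row 5, column 5: row 5 has {4, 1, 5, 2} and column 5 has {5, 2}, leaving only 3.
Row 4, column 5: row 4 has {4} and column 5 has {3, 5, 2}, leaving only 1.
Row 2, column 5: row 2 has {} and column 5 has {3, 1, 5, 2}, leaving only 4.
Row 1, column 4 is narrowed to {3, 4, 5}.
If it were 3, then row 1, column 3 would be left with no valid symbol.
If it were 5, then row 1, column 3 would be left with no valid symbol.
So row 1, column 4 must be 4.

4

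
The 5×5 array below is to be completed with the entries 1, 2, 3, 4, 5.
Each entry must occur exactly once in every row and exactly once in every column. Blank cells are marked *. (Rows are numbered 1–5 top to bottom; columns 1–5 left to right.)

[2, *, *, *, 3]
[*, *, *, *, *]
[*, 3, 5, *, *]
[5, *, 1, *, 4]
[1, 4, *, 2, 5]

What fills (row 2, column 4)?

4

Row 1, column 3: row 1 has {2, 3} and column 3 has {1, 5}, leaving only 4.
Row 3, column 1: row 3 has {3, 5} and column 1 has {1, 2, 5}, leaving only 4.
Row 2, column 1: row 2 has {} and column 1 has {1, 2, 4, 5}, leaving only 3.
Row 2, column 3: row 2 has {3} and column 3 has {1, 4, 5}, leaving only 2.
Row 2, column 5: row 2 has {2, 3} and column 5 has {3, 4, 5}, leaving only 1.
Row 2, column 2: row 2 has {1, 2, 3} and column 2 has {3, 4}, leaving only 5.
Row 2 already has {1, 2, 3, 5} and column 4 already has {2}, so row 2, column 4 must be 4.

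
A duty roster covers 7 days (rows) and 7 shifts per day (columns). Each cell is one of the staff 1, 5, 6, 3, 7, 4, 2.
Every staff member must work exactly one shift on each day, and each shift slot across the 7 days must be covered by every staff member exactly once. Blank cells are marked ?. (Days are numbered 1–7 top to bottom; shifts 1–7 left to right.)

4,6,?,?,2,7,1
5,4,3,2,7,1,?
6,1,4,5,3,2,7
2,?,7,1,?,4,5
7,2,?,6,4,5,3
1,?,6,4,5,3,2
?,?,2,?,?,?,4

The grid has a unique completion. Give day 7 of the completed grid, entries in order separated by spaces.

3 5 2 7 1 6 4

Day 7, shift 1: day 7 has {4, 2} and shift 1 has {1, 5, 6, 7, 4, 2}, leaving only 3.
Day 7, shift 4: day 7 has {3, 4, 2} and shift 4 has {1, 5, 6, 4, 2}, leaving only 7.
Day 7, shift 2: day 7 has {3, 7, 4, 2} and shift 2 has {1, 6, 4, 2}, leaving only 5.
Day 7, shift 6: day 7 has {5, 3, 7, 4, 2} and shift 6 has {1, 5, 3, 7, 4, 2}, leaving only 6.
Day 7, shift 5: day 7 has {5, 6, 3, 7, 4, 2} and shift 5 has {5, 3, 7, 4, 2}, leaving only 1.
So day 7 reads: 3 5 2 7 1 6 4.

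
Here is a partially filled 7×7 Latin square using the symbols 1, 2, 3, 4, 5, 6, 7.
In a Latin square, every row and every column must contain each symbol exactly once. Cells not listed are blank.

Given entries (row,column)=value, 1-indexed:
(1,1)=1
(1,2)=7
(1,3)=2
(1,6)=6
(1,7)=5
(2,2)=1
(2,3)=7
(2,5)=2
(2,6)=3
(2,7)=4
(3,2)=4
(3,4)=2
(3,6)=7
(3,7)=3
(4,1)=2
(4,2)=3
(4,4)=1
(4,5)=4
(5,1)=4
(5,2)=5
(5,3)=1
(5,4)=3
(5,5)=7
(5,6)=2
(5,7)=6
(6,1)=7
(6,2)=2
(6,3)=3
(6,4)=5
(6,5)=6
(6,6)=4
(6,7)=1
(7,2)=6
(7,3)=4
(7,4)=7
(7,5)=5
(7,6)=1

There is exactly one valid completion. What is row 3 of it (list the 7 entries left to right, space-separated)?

6 4 5 2 1 7 3

Row 3, column 5: row 3 has {2, 3, 4, 7} and column 5 has {2, 4, 5, 6, 7}, leaving only 1.
Row 1, column 4: row 1 has {1, 2, 5, 6, 7} and column 4 has {1, 2, 3, 5, 7}, leaving only 4.
Row 1, column 5: row 1 has {1, 2, 4, 5, 6, 7} and column 5 has {1, 2, 4, 5, 6, 7}, leaving only 3.
Row 2, column 4: row 2 has {1, 2, 3, 4, 7} and column 4 has {1, 2, 3, 4, 5, 7}, leaving only 6.
Row 2, column 1: row 2 has {1, 2, 3, 4, 6, 7} and column 1 has {1, 2, 4, 7}, leaving only 5.
Row 3, column 1: row 3 has {1, 2, 3, 4, 7} and column 1 has {1, 2, 4, 5, 7}, leaving only 6.
Row 3, column 3: row 3 has {1, 2, 3, 4, 6, 7} and column 3 has {1, 2, 3, 4, 7}, leaving only 5.
So row 3 reads: 6 4 5 2 1 7 3.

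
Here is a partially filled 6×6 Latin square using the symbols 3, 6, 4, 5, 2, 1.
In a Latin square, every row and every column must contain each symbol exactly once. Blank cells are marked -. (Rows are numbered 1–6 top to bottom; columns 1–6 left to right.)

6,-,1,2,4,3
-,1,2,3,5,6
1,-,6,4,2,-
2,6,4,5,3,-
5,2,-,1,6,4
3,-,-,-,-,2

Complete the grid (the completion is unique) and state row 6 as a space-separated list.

Row 6, column 3: row 6 has {3, 2} and column 3 has {6, 4, 2, 1}, leaving only 5.
Row 6, column 2: row 6 has {3, 5, 2} and column 2 has {6, 2, 1}, leaving only 4.
Row 6, column 4: row 6 has {3, 4, 5, 2} and column 4 has {3, 4, 5, 2, 1}, leaving only 6.
Row 6, column 5: row 6 has {3, 6, 4, 5, 2} and column 5 has {3, 6, 4, 5, 2}, leaving only 1.
So row 6 reads: 3 4 5 6 1 2.

3 4 5 6 1 2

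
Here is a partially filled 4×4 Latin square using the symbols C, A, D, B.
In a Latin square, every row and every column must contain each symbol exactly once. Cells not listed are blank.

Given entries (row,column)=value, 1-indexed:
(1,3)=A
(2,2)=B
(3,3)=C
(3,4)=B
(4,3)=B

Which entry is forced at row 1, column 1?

Row 2, column 3: row 2 has {B} and column 3 has {C, A, B}, leaving only D.
Row 1, column 1 is narrowed to {C, D, B}.
If it were C, then row 1, column 4 would be left with no valid symbol.
If it were D, then row 1, column 4 would be left with no valid symbol.
So row 1, column 1 must be B.

B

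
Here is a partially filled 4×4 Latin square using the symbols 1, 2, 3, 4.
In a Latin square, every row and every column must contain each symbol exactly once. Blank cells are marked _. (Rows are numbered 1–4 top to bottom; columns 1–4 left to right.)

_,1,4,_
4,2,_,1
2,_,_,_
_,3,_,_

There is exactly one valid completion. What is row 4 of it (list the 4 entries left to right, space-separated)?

Row 4, column 1: row 4 has {3} and column 1 has {2, 4}, leaving only 1.
Row 4, column 3: row 4 has {1, 3} and column 3 has {4}, leaving only 2.
Row 4, column 4: row 4 has {1, 2, 3} and column 4 has {1}, leaving only 4.
So row 4 reads: 1 3 2 4.

1 3 2 4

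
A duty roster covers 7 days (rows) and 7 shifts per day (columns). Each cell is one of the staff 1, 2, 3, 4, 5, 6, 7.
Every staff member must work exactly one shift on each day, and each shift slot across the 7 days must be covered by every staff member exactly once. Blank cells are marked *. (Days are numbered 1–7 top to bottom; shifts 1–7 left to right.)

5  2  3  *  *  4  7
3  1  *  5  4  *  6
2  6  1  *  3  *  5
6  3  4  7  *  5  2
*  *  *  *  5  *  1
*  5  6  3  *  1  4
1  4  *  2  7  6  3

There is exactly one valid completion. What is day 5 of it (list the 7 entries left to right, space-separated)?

Day 5, shift 2: day 5 has {1, 5} and shift 2 has {1, 2, 3, 4, 5, 6}, leaving only 7.
Day 5, shift 1: day 5 has {1, 5, 7} and shift 1 has {1, 2, 3, 5, 6}, leaving only 4.
Day 5, shift 3: day 5 has {1, 4, 5, 7} and shift 3 has {1, 3, 4, 6}, leaving only 2.
Day 5, shift 4: day 5 has {1, 2, 4, 5, 7} and shift 4 has {2, 3, 5, 7}, leaving only 6.
Day 5, shift 6: day 5 has {1, 2, 4, 5, 6, 7} and shift 6 has {1, 4, 5, 6}, leaving only 3.
So day 5 reads: 4 7 2 6 5 3 1.

4 7 2 6 5 3 1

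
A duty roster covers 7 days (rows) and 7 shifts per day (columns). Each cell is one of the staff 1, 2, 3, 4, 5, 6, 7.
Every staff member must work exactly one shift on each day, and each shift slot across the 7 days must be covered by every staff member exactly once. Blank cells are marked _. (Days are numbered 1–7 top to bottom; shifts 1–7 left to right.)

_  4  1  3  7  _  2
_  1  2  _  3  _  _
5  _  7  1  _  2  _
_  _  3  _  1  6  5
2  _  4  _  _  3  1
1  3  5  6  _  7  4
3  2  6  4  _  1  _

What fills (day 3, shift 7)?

Day 1, shift 1: day 1 has {1, 2, 3, 4, 7} and shift 1 has {1, 2, 3, 5}, leaving only 6.
Day 1, shift 6: day 1 has {1, 2, 3, 4, 6, 7} and shift 6 has {1, 2, 3, 6, 7}, leaving only 5.
Day 2, shift 6: day 2 has {1, 2, 3} and shift 6 has {1, 2, 3, 5, 6, 7}, leaving only 4.
Day 2, shift 1: day 2 has {1, 2, 3, 4} and shift 1 has {1, 2, 3, 5, 6}, leaving only 7.
Day 2, shift 4: day 2 has {1, 2, 3, 4, 7} and shift 4 has {1, 3, 4, 6}, leaving only 5.
Day 2, shift 7: day 2 has {1, 2, 3, 4, 5, 7} and shift 7 has {1, 2, 4, 5}, leaving only 6.
Day 3 already has {1, 2, 5, 7} and shift 7 already has {1, 2, 4, 5, 6}, so day 3, shift 7 must be 3.

3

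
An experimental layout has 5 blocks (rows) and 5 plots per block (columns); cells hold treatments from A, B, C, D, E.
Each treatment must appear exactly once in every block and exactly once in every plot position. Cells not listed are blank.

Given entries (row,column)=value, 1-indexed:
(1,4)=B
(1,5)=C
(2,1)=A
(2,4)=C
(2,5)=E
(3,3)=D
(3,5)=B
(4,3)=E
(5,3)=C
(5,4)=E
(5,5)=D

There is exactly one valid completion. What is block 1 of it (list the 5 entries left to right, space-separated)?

D E A B C

Block 1, plot 3: block 1 has {B, C} and plot 3 has {C, D, E}, leaving only A.
Block 2, plot 3: block 2 has {A, C, E} and plot 3 has {A, C, D, E}, leaving only B.
Block 2, plot 2: block 2 has {A, B, C, E} and plot 2 has {}, leaving only D.
Block 1, plot 2: block 1 has {A, B, C} and plot 2 has {D}, leaving only E.
Block 1, plot 1: block 1 has {A, B, C, E} and plot 1 has {A}, leaving only D.
So block 1 reads: D E A B C.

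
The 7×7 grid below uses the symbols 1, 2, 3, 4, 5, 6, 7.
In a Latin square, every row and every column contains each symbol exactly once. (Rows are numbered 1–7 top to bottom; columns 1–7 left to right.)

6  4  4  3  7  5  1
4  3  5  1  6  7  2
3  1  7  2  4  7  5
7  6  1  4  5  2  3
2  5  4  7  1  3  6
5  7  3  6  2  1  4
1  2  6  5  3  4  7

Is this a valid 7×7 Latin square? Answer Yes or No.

Row 3 contains 7 twice (at columns 3 and 6); row 1 is also not a permutation.

No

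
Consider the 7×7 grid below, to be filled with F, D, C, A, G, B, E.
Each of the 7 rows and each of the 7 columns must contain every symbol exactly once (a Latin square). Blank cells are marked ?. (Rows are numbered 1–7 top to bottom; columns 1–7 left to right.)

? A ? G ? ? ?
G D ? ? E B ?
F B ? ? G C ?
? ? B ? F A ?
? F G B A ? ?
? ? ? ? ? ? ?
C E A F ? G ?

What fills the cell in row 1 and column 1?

B

Row 1, column 1 is narrowed to {D, B, E}.
If it were D, then row 5, column 1 would be left with no valid symbol.
If it were E, then row 5, column 1 would be left with no valid symbol.
So row 1, column 1 must be B.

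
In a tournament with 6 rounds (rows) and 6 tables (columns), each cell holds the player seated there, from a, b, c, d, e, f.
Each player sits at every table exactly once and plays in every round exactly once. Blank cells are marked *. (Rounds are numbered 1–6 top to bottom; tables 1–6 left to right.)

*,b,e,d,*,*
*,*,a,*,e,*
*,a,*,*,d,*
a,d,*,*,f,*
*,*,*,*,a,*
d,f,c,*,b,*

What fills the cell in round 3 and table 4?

Round 1, table 5: round 1 has {b, d, e} and table 5 has {a, b, d, e, f}, leaving only c.
Round 1, table 1: round 1 has {b, c, d, e} and table 1 has {a, d}, leaving only f.
Round 1, table 6: round 1 has {b, c, d, e, f} and table 6 has {}, leaving only a.
Round 2, table 2: round 2 has {a, e} and table 2 has {a, b, d, f}, leaving only c.
Round 2, table 1: round 2 has {a, c, e} and table 1 has {a, d, f}, leaving only b.
Round 2, table 4: round 2 has {a, b, c, e} and table 4 has {d}, leaving only f.
Round 2, table 6: round 2 has {a, b, c, e, f} and table 6 has {a}, leaving only d.
Round 4, table 3: round 4 has {a, d, f} and table 3 has {a, c, e}, leaving only b.
Round 3, table 3: round 3 has {a, d} and table 3 has {a, b, c, e}, leaving only f.
Round 5, table 2: round 5 has {a} and table 2 has {a, b, c, d, f}, leaving only e.
Round 5, table 1: round 5 has {a, e} and table 1 has {a, b, d, f}, leaving only c.
Round 3, table 1: round 3 has {a, d, f} and table 1 has {a, b, c, d, f}, leaving only e.
Round 5, table 3: round 5 has {a, c, e} and table 3 has {a, b, c, e, f}, leaving only d.
Round 5, table 4: round 5 has {a, c, d, e} and table 4 has {d, f}, leaving only b.
Round 3 already has {a, d, e, f} and table 4 already has {b, d, f}, so round 3, table 4 must be c.

c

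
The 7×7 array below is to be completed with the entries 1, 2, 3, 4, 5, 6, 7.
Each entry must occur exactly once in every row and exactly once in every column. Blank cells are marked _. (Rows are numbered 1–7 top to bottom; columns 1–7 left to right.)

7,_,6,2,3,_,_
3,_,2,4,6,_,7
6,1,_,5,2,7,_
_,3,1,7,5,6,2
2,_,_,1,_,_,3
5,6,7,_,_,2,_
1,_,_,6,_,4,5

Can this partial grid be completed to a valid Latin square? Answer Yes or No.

No

Row 2, column 2: row 2 has {2, 3, 4, 6, 7} and column 2 has {1, 3, 6}, so it must be 5.
Row 1, column 2: row 1 has {2, 3, 6, 7} and column 2 has {1, 3, 5, 6}, so it must be 4.
Row 1, column 7: row 1 has {2, 3, 4, 6, 7} and column 7 has {2, 3, 5, 7}, so it must be 1.
Row 1, column 6: row 1 has {1, 2, 3, 4, 6, 7} and column 6 has {2, 4, 6, 7}, so it must be 5.
Now row 5, column 6: row 5 together with column 6 already contain {1, 2, 3, 4, 5, 6, 7} — every symbol — so nothing can go there. The grid has no valid completion.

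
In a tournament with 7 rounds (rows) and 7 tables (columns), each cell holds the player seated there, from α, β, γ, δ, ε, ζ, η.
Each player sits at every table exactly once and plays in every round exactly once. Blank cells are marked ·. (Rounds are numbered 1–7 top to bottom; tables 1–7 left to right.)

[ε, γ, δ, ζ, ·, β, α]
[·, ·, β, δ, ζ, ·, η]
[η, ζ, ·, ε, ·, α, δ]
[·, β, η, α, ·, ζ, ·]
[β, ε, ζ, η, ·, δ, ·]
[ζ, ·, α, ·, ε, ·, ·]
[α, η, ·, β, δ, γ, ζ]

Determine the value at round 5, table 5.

Round 1, table 5: round 1 has {α, β, γ, δ, ε, ζ} and table 5 has {δ, ε, ζ}, leaving only η.
Round 2, table 1: round 2 has {β, δ, ζ, η} and table 1 has {α, β, ε, ζ, η}, leaving only γ.
Round 2, table 2: round 2 has {β, γ, δ, ζ, η} and table 2 has {β, γ, ε, ζ, η}, leaving only α.
Round 2, table 6: round 2 has {α, β, γ, δ, ζ, η} and table 6 has {α, β, γ, δ, ζ}, leaving only ε.
Round 3, table 3: round 3 has {α, δ, ε, ζ, η} and table 3 has {α, β, δ, ζ, η}, leaving only γ.
Round 3, table 5: round 3 has {α, γ, δ, ε, ζ, η} and table 5 has {δ, ε, ζ, η}, leaving only β.
Round 4, table 1: round 4 has {α, β, ζ, η} and table 1 has {α, β, γ, ε, ζ, η}, leaving only δ.
Round 4, table 5: round 4 has {α, β, δ, ζ, η} and table 5 has {β, δ, ε, ζ, η}, leaving only γ.
Round 5 already has {β, δ, ε, ζ, η} and table 5 already has {β, γ, δ, ε, ζ, η}, so round 5, table 5 must be α.

α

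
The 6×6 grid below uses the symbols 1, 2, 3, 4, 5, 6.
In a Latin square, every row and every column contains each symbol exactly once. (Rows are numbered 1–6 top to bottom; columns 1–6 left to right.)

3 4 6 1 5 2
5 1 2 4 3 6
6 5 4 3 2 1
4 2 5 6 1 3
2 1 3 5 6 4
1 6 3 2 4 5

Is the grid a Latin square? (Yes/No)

No

Every row is a permutation, but column 3 contains 3 twice (at rows 5 and 6).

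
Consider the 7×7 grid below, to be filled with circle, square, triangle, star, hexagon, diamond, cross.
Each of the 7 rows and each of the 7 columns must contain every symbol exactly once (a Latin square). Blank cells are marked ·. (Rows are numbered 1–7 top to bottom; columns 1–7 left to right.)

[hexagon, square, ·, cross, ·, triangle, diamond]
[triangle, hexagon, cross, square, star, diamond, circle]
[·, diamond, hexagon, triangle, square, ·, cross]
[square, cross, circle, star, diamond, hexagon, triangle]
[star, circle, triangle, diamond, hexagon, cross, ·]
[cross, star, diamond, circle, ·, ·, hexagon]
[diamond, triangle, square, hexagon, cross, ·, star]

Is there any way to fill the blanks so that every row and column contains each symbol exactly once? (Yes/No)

Yes

No row or column among the givens repeats a symbol, and propagating forced cells runs into no contradiction.
One valid completion exists (for instance, hexagon square star cross circle triangle diamond / triangle hexagon cross square star diamond circle / circle diamond hexagon triangle square star cross / square cross circle star diamond hexagon triangle / star circle triangle diamond hexagon cross square / cross star diamond circle triangle square hexagon / diamond triangle square hexagon cross circle star).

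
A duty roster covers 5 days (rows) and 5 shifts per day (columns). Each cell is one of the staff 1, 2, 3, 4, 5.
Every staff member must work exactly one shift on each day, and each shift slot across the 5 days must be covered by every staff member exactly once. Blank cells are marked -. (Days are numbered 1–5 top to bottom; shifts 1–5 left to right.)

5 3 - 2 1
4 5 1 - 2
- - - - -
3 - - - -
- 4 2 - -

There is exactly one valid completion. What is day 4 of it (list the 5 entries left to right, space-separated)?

3 2 5 1 4

Day 1, shift 3: day 1 has {1, 2, 3, 5} and shift 3 has {1, 2}, leaving only 4.
Day 4, shift 3: day 4 has {3} and shift 3 has {1, 2, 4}, leaving only 5.
Day 4, shift 5: day 4 has {3, 5} and shift 5 has {1, 2}, leaving only 4.
Day 4, shift 4: day 4 has {3, 4, 5} and shift 4 has {2}, leaving only 1.
Day 4, shift 2: day 4 has {1, 3, 4, 5} and shift 2 has {3, 4, 5}, leaving only 2.
So day 4 reads: 3 2 5 1 4.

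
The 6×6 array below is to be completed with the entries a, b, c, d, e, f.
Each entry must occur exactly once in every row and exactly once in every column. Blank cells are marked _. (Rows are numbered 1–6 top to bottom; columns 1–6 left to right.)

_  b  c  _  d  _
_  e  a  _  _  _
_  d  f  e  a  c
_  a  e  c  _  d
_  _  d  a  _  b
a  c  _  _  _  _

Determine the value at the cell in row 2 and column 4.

Row 1, column 4: row 1 has {b, c, d} and column 4 has {a, c, e}, leaving only f.
Row 1, column 1: row 1 has {b, c, d, f} and column 1 has {a}, leaving only e.
Row 1, column 6: row 1 has {b, c, d, e, f} and column 6 has {b, c, d}, leaving only a.
Row 2, column 6: row 2 has {a, e} and column 6 has {a, b, c, d}, leaving only f.
Row 3, column 1: row 3 has {a, c, d, e, f} and column 1 has {a, e}, leaving only b.
Row 4, column 1: row 4 has {a, c, d, e} and column 1 has {a, b, e}, leaving only f.
Row 4, column 5: row 4 has {a, c, d, e, f} and column 5 has {a, d}, leaving only b.
Row 2, column 5: row 2 has {a, e, f} and column 5 has {a, b, d}, leaving only c.
Row 2, column 1: row 2 has {a, c, e, f} and column 1 has {a, b, e, f}, leaving only d.
Row 2 already has {a, c, d, e, f} and column 4 already has {a, c, e, f}, so row 2, column 4 must be b.

b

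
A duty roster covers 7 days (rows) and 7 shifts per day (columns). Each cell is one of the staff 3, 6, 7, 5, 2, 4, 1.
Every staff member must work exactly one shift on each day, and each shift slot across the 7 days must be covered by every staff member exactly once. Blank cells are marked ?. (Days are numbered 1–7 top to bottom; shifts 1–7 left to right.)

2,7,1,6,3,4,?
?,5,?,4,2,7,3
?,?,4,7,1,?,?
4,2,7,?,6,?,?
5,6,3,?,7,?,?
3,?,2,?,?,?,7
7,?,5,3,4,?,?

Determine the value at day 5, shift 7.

Day 1, shift 7: day 1 has {3, 6, 7, 2, 4, 1} and shift 7 has {3, 7}, leaving only 5.
Day 2, shift 3: day 2 has {3, 7, 5, 2, 4} and shift 3 has {3, 7, 5, 2, 4, 1}, leaving only 6.
Day 2, shift 1: day 2 has {3, 6, 7, 5, 2, 4} and shift 1 has {3, 7, 5, 2, 4}, leaving only 1.
Day 3, shift 1: day 3 has {7, 4, 1} and shift 1 has {3, 7, 5, 2, 4, 1}, leaving only 6.
Day 3, shift 2: day 3 has {6, 7, 4, 1} and shift 2 has {6, 7, 5, 2}, leaving only 3.
Day 3, shift 7: day 3 has {3, 6, 7, 4, 1} and shift 7 has {3, 7, 5}, leaving only 2.
Day 3, shift 6: day 3 has {3, 6, 7, 2, 4, 1} and shift 6 has {7, 4}, leaving only 5.
Day 4, shift 7: day 4 has {6, 7, 2, 4} and shift 7 has {3, 7, 5, 2}, leaving only 1.
Day 5 already has {3, 6, 7, 5} and shift 7 already has {3, 7, 5, 2, 1}, so day 5, shift 7 must be 4.

4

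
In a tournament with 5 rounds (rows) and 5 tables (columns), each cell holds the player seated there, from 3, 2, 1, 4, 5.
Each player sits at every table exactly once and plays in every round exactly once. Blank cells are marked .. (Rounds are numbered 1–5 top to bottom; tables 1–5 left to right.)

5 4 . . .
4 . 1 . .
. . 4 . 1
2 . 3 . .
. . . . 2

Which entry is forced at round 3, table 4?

2

Round 1, table 3: round 1 has {4, 5} and table 3 has {3, 1, 4}, leaving only 2.
Round 1, table 5: round 1 has {2, 4, 5} and table 5 has {2, 1}, leaving only 3.
Round 1, table 4: round 1 has {3, 2, 4, 5} and table 4 has {}, leaving only 1.
Round 2, table 5: round 2 has {1, 4} and table 5 has {3, 2, 1}, leaving only 5.
Round 3, table 1: round 3 has {1, 4} and table 1 has {2, 4, 5}, leaving only 3.
Round 4, table 5: round 4 has {3, 2} and table 5 has {3, 2, 1, 5}, leaving only 4.
Round 4, table 4: round 4 has {3, 2, 4} and table 4 has {1}, leaving only 5.
Round 3 already has {3, 1, 4} and table 4 already has {1, 5}, so round 3, table 4 must be 2.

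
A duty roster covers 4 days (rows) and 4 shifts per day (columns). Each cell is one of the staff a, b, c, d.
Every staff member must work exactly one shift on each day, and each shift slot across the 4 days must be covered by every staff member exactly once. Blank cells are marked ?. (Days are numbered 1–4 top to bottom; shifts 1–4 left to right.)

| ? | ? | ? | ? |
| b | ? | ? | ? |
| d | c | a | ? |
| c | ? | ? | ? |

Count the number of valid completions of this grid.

4

Day 1, shift 1: eliminating its day and shift leaves {a}.
Day 1, shift 2: eliminating its day and shift leaves {a, b, d}.
Day 1, shift 3: eliminating its day and shift leaves {b, c, d}.
Day 1, shift 4: eliminating its day and shift leaves {a, b, c, d}.
Day 2, shift 2: eliminating its day and shift leaves {a, d}.
Day 2, shift 3: eliminating its day and shift leaves {c, d}.
Day 2, shift 4: eliminating its day and shift leaves {a, c, d}.
Day 3, shift 4: eliminating its day and shift leaves {b}.
Day 4, shift 2: eliminating its day and shift leaves {a, b, d}.
Day 4, shift 3: eliminating its day and shift leaves {b, d}.
Day 4, shift 4: eliminating its day and shift leaves {a, b, d}.
Enumerating the assignments across these blanks that avoid any day or shift repeat gives 4 completions.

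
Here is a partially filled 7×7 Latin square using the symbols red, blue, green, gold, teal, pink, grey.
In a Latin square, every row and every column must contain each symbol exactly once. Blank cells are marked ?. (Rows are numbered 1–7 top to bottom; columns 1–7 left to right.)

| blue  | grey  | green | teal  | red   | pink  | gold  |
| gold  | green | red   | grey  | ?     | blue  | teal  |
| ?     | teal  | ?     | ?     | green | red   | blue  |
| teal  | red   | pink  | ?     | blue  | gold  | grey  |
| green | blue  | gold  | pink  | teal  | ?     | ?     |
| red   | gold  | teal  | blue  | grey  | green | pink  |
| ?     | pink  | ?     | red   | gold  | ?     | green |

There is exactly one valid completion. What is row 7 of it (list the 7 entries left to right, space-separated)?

grey pink blue red gold teal green

Row 7, column 1: row 7 has {red, green, gold, pink} and column 1 has {red, blue, green, gold, teal}, leaving only grey.
Row 7, column 3: row 7 has {red, green, gold, pink, grey} and column 3 has {red, green, gold, teal, pink}, leaving only blue.
Row 7, column 6: row 7 has {red, blue, green, gold, pink, grey} and column 6 has {red, blue, green, gold, pink}, leaving only teal.
So row 7 reads: grey pink blue red gold teal green.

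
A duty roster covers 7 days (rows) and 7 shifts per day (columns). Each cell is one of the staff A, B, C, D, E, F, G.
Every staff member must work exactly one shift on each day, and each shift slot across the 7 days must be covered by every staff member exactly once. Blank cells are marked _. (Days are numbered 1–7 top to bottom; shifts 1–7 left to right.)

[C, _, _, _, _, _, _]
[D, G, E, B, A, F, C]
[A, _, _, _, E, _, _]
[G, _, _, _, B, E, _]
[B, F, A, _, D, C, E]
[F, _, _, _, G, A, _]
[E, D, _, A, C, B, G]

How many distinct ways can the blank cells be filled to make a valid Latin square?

Day 1, shift 2: eliminating its day and shift leaves {A, B, E}.
Day 1, shift 3: eliminating its day and shift leaves {B, D, F, G}.
Day 1, shift 4: eliminating its day and shift leaves {D, E, F, G}.
Day 1, shift 5: eliminating its day and shift leaves {F}.
Day 1, shift 6: eliminating its day and shift leaves {D, G}.
Day 1, shift 7: eliminating its day and shift leaves {A, B, D, F}.
Day 3, shift 2: eliminating its day and shift leaves {B, C}.
Day 3, shift 3: eliminating its day and shift leaves {B, C, D, F, G}.
Day 3, shift 4: eliminating its day and shift leaves {C, D, F, G}.
Day 3, shift 6: eliminating its day and shift leaves {D, G}.
Day 3, shift 7: eliminating its day and shift leaves {B, D, F}.
Day 4, shift 2: eliminating its day and shift leaves {A, C}.
Day 4, shift 3: eliminating its day and shift leaves {C, D, F}.
Day 4, shift 4: eliminating its day and shift leaves {C, D, F}.
Day 4, shift 7: eliminating its day and shift leaves {A, D, F}.
Day 5, shift 4: eliminating its day and shift leaves {G}.
Day 6, shift 2: eliminating its day and shift leaves {B, C, E}.
Day 6, shift 3: eliminating its day and shift leaves {B, C, D}.
Day 6, shift 4: eliminating its day and shift leaves {C, D, E}.
Day 6, shift 7: eliminating its day and shift leaves {B, D}.
Day 7, shift 3: eliminating its day and shift leaves {F}.
Enumerating the assignments across these blanks that avoid any day or shift repeat gives 9 completions.

9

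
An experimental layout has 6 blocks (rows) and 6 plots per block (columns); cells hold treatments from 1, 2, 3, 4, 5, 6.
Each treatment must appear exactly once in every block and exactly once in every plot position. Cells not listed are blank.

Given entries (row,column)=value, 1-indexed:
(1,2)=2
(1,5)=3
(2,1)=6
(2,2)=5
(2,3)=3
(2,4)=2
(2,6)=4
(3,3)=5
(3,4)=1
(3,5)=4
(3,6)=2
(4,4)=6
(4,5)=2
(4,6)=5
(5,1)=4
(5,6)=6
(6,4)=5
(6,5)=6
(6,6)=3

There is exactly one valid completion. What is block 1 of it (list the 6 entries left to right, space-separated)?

5 2 6 4 3 1

Block 1, plot 4: block 1 has {2, 3} and plot 4 has {1, 2, 5, 6}, leaving only 4.
Block 1, plot 6: block 1 has {2, 3, 4} and plot 6 has {2, 3, 4, 5, 6}, leaving only 1.
Block 1, plot 1: block 1 has {1, 2, 3, 4} and plot 1 has {4, 6}, leaving only 5.
Block 1, plot 3: block 1 has {1, 2, 3, 4, 5} and plot 3 has {3, 5}, leaving only 6.
So block 1 reads: 5 2 6 4 3 1.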